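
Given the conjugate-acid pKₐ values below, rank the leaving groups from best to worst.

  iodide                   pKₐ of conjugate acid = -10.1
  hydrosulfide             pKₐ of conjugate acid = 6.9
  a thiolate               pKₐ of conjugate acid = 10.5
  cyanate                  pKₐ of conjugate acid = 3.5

Lower conjugate-acid pKₐ ⇒ weaker base ⇒ better leaving group.
Sorting by the given values: iodide (-10.1), cyanate (3.5), hydrosulfide (6.9), a thiolate (10.5).

iodide > cyanate > hydrosulfide > a thiolate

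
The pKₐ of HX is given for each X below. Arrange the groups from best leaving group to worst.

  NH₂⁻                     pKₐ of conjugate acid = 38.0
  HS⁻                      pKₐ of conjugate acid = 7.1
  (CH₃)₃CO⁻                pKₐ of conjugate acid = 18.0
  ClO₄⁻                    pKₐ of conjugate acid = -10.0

Lower conjugate-acid pKₐ ⇒ weaker base ⇒ better leaving group.
Sorting by the given values: ClO₄⁻ (-10.0), HS⁻ (7.1), (CH₃)₃CO⁻ (18.0), NH₂⁻ (38.0).

ClO₄⁻ > HS⁻ > (CH₃)₃CO⁻ > NH₂⁻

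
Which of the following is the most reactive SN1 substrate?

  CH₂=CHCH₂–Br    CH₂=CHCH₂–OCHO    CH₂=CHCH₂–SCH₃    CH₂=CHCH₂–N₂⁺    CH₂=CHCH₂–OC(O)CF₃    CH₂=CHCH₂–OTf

CH₂=CHCH₂–N₂⁺

Same R in every case — rank the leaving groups.
Leaving-group ability tracks the stability of the departed species; conjugate-acid pKₐ is the usual yardstick (lower pKₐ → better LG).
CH₂=CHCH₂–N₂⁺ loses N₂: no meaningful conjugate acid; N₂ departs as an exceptionally stable neutral molecule
CH₂=CHCH₂–OTf loses OTf⁻: pKₐ(CF₃SO₃H (triflic acid)) ≈ -14
CH₂=CHCH₂–Br loses Br⁻: pKₐ(HBr) ≈ -9
CH₂=CHCH₂–OC(O)CF₃ loses CF₃COO⁻: pKₐ(CF₃COOH) ≈ 0.2
CH₂=CHCH₂–OCHO loses HCOO⁻: pKₐ(HCOOH) ≈ 3.8
CH₂=CHCH₂–SCH₃ loses RS⁻: pKₐ(RSH (a thiol)) ≈ 10.5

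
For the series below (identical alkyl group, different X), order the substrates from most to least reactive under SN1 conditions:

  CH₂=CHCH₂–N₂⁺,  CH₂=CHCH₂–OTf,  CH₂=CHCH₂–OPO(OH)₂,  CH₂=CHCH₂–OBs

Identical carbon frameworks mean the comparison reduces to leaving-group quality.
The more stable X⁻ (or X) is on its own — i.e. the weaker a base it is — the better a leaving group it makes.
CH₂=CHCH₂–N₂⁺ loses N₂: no meaningful conjugate acid; N₂ departs as an exceptionally stable neutral molecule
CH₂=CHCH₂–OTf loses OTf⁻: pKₐ(CF₃SO₃H (triflic acid)) ≈ -14
CH₂=CHCH₂–OBs loses OBs⁻: pKₐ(p-BrC₆H₄SO₃H) ≈ -2.8
CH₂=CHCH₂–OPO(OH)₂ loses H₂PO₄⁻: pKₐ(H₃PO₄) ≈ 2.1

CH₂=CHCH₂–N₂⁺ > CH₂=CHCH₂–OTf > CH₂=CHCH₂–OBs > CH₂=CHCH₂–OPO(OH)₂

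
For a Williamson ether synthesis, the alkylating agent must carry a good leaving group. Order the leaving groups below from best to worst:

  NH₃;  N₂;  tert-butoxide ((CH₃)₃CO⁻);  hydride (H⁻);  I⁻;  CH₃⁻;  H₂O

N₂ > I⁻ > H₂O > NH₃ > tert-butoxide ((CH₃)₃CO⁻) > hydride (H⁻) > CH₃⁻

Rank by basicity of the departing species: weakest base leaves most easily.
N₂: no meaningful conjugate acid; N₂ departs as an exceptionally stable neutral molecule
I⁻: pKₐ(HI) ≈ -10
H₂O: pKₐ(H₃O⁺) ≈ -1.7
NH₃: pKₐ(NH₄⁺) ≈ 9.2
tert-butoxide ((CH₃)₃CO⁻): pKₐ(t-BuOH) ≈ 18 — bulky, strongly basic alkoxide
hydride (H⁻): pKₐ(H₂) ≈ 36
CH₃⁻: pKₐ(CH₄) ≈ 48 — unstabilised carbanion; the worst conceivable leaving group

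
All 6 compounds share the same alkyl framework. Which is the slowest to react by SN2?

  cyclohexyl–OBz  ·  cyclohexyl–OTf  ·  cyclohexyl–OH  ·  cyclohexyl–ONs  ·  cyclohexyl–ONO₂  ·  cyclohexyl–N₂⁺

Same R in every case — rank the leaving groups.
Leaving-group ability tracks the stability of the departed species; conjugate-acid pKₐ is the usual yardstick (lower pKₐ → better LG).
cyclohexyl–N₂⁺ loses N₂: no meaningful conjugate acid; N₂ departs as an exceptionally stable neutral molecule
cyclohexyl–OTf loses OTf⁻: pKₐ(CF₃SO₃H (triflic acid)) ≈ -14
cyclohexyl–ONs loses ONs⁻: pKₐ(p-O₂NC₆H₄SO₃H) ≈ -3.5
cyclohexyl–ONO₂ loses NO₃⁻: pKₐ(HNO₃) ≈ -1.3
cyclohexyl–OBz loses PhCOO⁻: pKₐ(C₆H₅COOH) ≈ 4.2
cyclohexyl–OH loses OH⁻: pKₐ(H₂O) ≈ 15.7

cyclohexyl–OH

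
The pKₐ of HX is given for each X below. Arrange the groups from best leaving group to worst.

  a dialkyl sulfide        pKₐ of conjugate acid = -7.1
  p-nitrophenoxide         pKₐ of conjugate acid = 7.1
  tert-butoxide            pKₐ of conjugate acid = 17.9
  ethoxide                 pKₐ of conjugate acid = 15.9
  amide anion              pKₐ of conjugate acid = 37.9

Lower conjugate-acid pKₐ ⇒ weaker base ⇒ better leaving group.
Sorting by the given values: a dialkyl sulfide (-7.1), p-nitrophenoxide (7.1), ethoxide (15.9), tert-butoxide (17.9), amide anion (37.9).

a dialkyl sulfide > p-nitrophenoxide > ethoxide > tert-butoxide > amide anion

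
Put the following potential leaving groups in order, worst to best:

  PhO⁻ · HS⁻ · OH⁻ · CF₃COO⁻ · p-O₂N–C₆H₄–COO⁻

OH⁻ < PhO⁻ < HS⁻ < p-O₂N–C₆H₄–COO⁻ < CF₃COO⁻

The more stable X⁻ (or X) is on its own — i.e. the weaker a base it is — the better a leaving group it makes.
CF₃COO⁻: pKₐ(CF₃COOH) ≈ 0.2
p-O₂N–C₆H₄–COO⁻: pKₐ(p-nitrobenzoic acid) ≈ 3.4 — electron-withdrawing nitro group stabilises the carboxylate
HS⁻: pKₐ(H₂S) ≈ 7
PhO⁻: pKₐ(C₆H₅OH (phenol)) ≈ 10
OH⁻: pKₐ(H₂O) ≈ 15.7
Listed from poorest to best leaving group as asked.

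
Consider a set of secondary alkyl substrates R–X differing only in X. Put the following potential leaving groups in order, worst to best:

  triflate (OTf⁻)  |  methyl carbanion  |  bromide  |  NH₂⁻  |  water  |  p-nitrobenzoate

triflate (OTf⁻): pKₐ(CF₃SO₃H (triflic acid)) ≈ -14
bromide: pKₐ(HBr) ≈ -9
water: pKₐ(H₃O⁺) ≈ -1.7
p-nitrobenzoate: pKₐ(p-nitrobenzoic acid) ≈ 3.4
NH₂⁻: pKₐ(NH₃) ≈ 38
methyl carbanion: pKₐ(CH₄) ≈ 48
Listed from poorest to best leaving group as asked.

methyl carbanion < NH₂⁻ < p-nitrobenzoate < water < bromide < triflate (OTf⁻)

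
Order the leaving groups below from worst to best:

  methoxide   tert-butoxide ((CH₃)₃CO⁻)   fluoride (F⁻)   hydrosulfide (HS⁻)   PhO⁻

fluoride (F⁻): pKₐ(HF) ≈ 3.2
hydrosulfide (HS⁻): pKₐ(H₂S) ≈ 7
PhO⁻: pKₐ(C₆H₅OH (phenol)) ≈ 10
methoxide: pKₐ(CH₃OH) ≈ 15.5
tert-butoxide ((CH₃)₃CO⁻): pKₐ(t-BuOH) ≈ 18
Listed from poorest to best leaving group as asked.

tert-butoxide ((CH₃)₃CO⁻) < methoxide < PhO⁻ < hydrosulfide (HS⁻) < fluoride (F⁻)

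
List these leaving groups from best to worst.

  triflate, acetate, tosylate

triflate > tosylate > acetate

A good leaving group is a weak base: the lower the pKₐ of its conjugate acid, the more readily it departs.
triflate: pKₐ(CF₃SO₃H (triflic acid)) ≈ -14 — charge spread over three oxygens and a CF₃ group; the premier leaving group in synthesis
tosylate: pKₐ(p-CH₃C₆H₄SO₃H (TsOH)) ≈ -2.8 — resonance-delocalised arenesulfonate
acetate: pKₐ(CH₃COOH) ≈ 4.8 — resonance-stabilised but still a weak base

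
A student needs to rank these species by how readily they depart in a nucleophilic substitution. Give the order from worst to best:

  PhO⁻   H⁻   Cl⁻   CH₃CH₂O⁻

A good leaving group is a weak base: the lower the pKₐ of its conjugate acid, the more readily it departs.
Cl⁻: pKₐ(HCl) ≈ -7 — moderately weak base
PhO⁻: pKₐ(C₆H₅OH (phenol)) ≈ 10
CH₃CH₂O⁻: pKₐ(CH₃CH₂OH) ≈ 16 — strong base; alkoxides do not leave unassisted
H⁻: pKₐ(H₂) ≈ 36 — extremely strong base; leaves only in special hydride-transfer contexts
The question asks for worst first, so the sequence is read in increasing leaving-group ability.

H⁻ < CH₃CH₂O⁻ < PhO⁻ < Cl⁻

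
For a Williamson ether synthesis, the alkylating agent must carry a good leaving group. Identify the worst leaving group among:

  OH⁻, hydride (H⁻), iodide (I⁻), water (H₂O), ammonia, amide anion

amide anion

Leaving-group ability tracks the stability of the departed species; conjugate-acid pKₐ is the usual yardstick (lower pKₐ → better LG).
iodide (I⁻): pKₐ(HI) ≈ -10
water (H₂O): pKₐ(H₃O⁺) ≈ -1.7
ammonia: pKₐ(NH₄⁺) ≈ 9.2
OH⁻: pKₐ(H₂O) ≈ 15.7
hydride (H⁻): pKₐ(H₂) ≈ 36
amide anion: pKₐ(NH₃) ≈ 38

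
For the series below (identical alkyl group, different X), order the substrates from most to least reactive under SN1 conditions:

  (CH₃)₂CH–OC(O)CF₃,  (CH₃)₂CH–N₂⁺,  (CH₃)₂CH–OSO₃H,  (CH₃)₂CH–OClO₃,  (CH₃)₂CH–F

(CH₃)₂CH–N₂⁺ > (CH₃)₂CH–OClO₃ > (CH₃)₂CH–OSO₃H > (CH₃)₂CH–OC(O)CF₃ > (CH₃)₂CH–F

Identical carbon frameworks mean the comparison reduces to leaving-group quality.
The more stable X⁻ (or X) is on its own — i.e. the weaker a base it is — the better a leaving group it makes.
(CH₃)₂CH–N₂⁺ loses N₂: no meaningful conjugate acid; N₂ departs as an exceptionally stable neutral molecule
(CH₃)₂CH–OClO₃ loses ClO₄⁻: pKₐ(HClO₄) ≈ -10
(CH₃)₂CH–OSO₃H loses HSO₄⁻: pKₐ(H₂SO₄) ≈ -3
(CH₃)₂CH–OC(O)CF₃ loses CF₃COO⁻: pKₐ(CF₃COOH) ≈ 0.2
(CH₃)₂CH–F loses F⁻: pKₐ(HF) ≈ 3.2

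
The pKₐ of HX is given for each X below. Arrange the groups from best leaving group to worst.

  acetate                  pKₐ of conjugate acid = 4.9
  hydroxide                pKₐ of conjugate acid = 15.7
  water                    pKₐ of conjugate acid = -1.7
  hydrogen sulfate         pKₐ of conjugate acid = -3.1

hydrogen sulfate > water > acetate > hydroxide

Lower conjugate-acid pKₐ ⇒ weaker base ⇒ better leaving group.
Sorting by the given values: hydrogen sulfate (-3.1), water (-1.7), acetate (4.9), hydroxide (15.7).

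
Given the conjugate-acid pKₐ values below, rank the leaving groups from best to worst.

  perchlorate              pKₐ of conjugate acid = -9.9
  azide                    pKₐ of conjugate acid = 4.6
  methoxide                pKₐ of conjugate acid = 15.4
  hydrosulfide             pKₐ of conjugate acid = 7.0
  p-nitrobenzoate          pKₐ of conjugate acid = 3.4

perchlorate > p-nitrobenzoate > azide > hydrosulfide > methoxide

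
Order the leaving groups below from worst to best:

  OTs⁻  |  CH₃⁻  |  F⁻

CH₃⁻ < F⁻ < OTs⁻

Rank by basicity of the departing species: weakest base leaves most easily.
OTs⁻: pKₐ(p-CH₃C₆H₄SO₃H (TsOH)) ≈ -2.8
F⁻: pKₐ(HF) ≈ 3.2
CH₃⁻: pKₐ(CH₄) ≈ 48
Reversing gives the worst-to-best order requested.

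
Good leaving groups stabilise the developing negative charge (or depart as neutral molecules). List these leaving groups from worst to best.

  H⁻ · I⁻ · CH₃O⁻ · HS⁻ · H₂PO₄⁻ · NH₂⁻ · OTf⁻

NH₂⁻ < H⁻ < CH₃O⁻ < HS⁻ < H₂PO₄⁻ < I⁻ < OTf⁻

Rank by basicity of the departing species: weakest base leaves most easily.
OTf⁻: pKₐ(CF₃SO₃H (triflic acid)) ≈ -14
I⁻: pKₐ(HI) ≈ -10
H₂PO₄⁻: pKₐ(H₃PO₄) ≈ 2.1
HS⁻: pKₐ(H₂S) ≈ 7
CH₃O⁻: pKₐ(CH₃OH) ≈ 15.5
H⁻: pKₐ(H₂) ≈ 36
NH₂⁻: pKₐ(NH₃) ≈ 38
Listed from poorest to best leaving group as asked.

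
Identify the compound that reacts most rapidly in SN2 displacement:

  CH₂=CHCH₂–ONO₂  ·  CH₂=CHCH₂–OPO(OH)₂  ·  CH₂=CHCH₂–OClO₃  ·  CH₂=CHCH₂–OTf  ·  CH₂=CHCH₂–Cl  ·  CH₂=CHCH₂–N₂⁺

CH₂=CHCH₂–N₂⁺

Same R in every case — rank the leaving groups.
Leaving-group ability tracks the stability of the departed species; conjugate-acid pKₐ is the usual yardstick (lower pKₐ → better LG).
CH₂=CHCH₂–N₂⁺ loses N₂: no meaningful conjugate acid; N₂ departs as an exceptionally stable neutral molecule
CH₂=CHCH₂–OTf loses OTf⁻: pKₐ(CF₃SO₃H (triflic acid)) ≈ -14
CH₂=CHCH₂–OClO₃ loses ClO₄⁻: pKₐ(HClO₄) ≈ -10
CH₂=CHCH₂–Cl loses Cl⁻: pKₐ(HCl) ≈ -7
CH₂=CHCH₂–ONO₂ loses NO₃⁻: pKₐ(HNO₃) ≈ -1.3
CH₂=CHCH₂–OPO(OH)₂ loses H₂PO₄⁻: pKₐ(H₃PO₄) ≈ 2.1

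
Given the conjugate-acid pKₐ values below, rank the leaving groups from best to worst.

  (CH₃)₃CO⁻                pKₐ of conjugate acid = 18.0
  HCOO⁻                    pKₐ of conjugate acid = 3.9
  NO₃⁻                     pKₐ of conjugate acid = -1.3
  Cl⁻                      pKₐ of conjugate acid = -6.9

Cl⁻ > NO₃⁻ > HCOO⁻ > (CH₃)₃CO⁻

Lower conjugate-acid pKₐ ⇒ weaker base ⇒ better leaving group.
Sorting by the given values: Cl⁻ (-6.9), NO₃⁻ (-1.3), HCOO⁻ (3.9), (CH₃)₃CO⁻ (18.0).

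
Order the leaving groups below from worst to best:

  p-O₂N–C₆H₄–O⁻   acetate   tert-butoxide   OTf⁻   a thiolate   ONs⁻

OTf⁻: pKₐ(CF₃SO₃H (triflic acid)) ≈ -14 — charge spread over three oxygens and a CF₃ group; the premier leaving group in synthesis
ONs⁻: pKₐ(p-O₂NC₆H₄SO₃H) ≈ -3.5 — p-nitro group further stabilises the sulfonate
acetate: pKₐ(CH₃COOH) ≈ 4.8
p-O₂N–C₆H₄–O⁻: pKₐ(p-nitrophenol) ≈ 7.2 — nitro group delocalises the charge; the classic chromogenic LG
a thiolate: pKₐ(RSH (a thiol)) ≈ 10.5 — moderately basic; rarely leaves without activation
tert-butoxide: pKₐ(t-BuOH) ≈ 18
Reversing gives the worst-to-best order requested.

tert-butoxide < a thiolate < p-O₂N–C₆H₄–O⁻ < acetate < ONs⁻ < OTf⁻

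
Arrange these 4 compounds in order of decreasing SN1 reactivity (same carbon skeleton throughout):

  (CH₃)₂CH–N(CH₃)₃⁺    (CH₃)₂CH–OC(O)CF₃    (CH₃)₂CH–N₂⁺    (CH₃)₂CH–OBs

Identical carbon frameworks mean the comparison reduces to leaving-group quality.
Leaving-group ability tracks the stability of the departed species; conjugate-acid pKₐ is the usual yardstick (lower pKₐ → better LG).
(CH₃)₂CH–N₂⁺ loses N₂: no meaningful conjugate acid; N₂ departs as an exceptionally stable neutral molecule
(CH₃)₂CH–OBs loses OBs⁻: pKₐ(p-BrC₆H₄SO₃H) ≈ -2.8
(CH₃)₂CH–OC(O)CF₃ loses CF₃COO⁻: pKₐ(CF₃COOH) ≈ 0.2
(CH₃)₂CH–N(CH₃)₃⁺ loses NR'₃: pKₐ(R'₃NH⁺) ≈ 10.7

(CH₃)₂CH–N₂⁺ > (CH₃)₂CH–OBs > (CH₃)₂CH–OC(O)CF₃ > (CH₃)₂CH–N(CH₃)₃⁺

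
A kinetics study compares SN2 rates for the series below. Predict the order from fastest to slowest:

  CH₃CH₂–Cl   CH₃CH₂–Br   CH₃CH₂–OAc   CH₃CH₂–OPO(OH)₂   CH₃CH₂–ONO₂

With the same alkyl group throughout, only the leaving group differentiates the rates.
A good leaving group is a weak base: the lower the pKₐ of its conjugate acid, the more readily it departs.
CH₃CH₂–Br loses Br⁻: pKₐ(HBr) ≈ -9
CH₃CH₂–Cl loses Cl⁻: pKₐ(HCl) ≈ -7
CH₃CH₂–ONO₂ loses NO₃⁻: pKₐ(HNO₃) ≈ -1.3
CH₃CH₂–OPO(OH)₂ loses H₂PO₄⁻: pKₐ(H₃PO₄) ≈ 2.1
CH₃CH₂–OAc loses AcO⁻: pKₐ(CH₃COOH) ≈ 4.8

CH₃CH₂–Br > CH₃CH₂–Cl > CH₃CH₂–ONO₂ > CH₃CH₂–OPO(OH)₂ > CH₃CH₂–OAc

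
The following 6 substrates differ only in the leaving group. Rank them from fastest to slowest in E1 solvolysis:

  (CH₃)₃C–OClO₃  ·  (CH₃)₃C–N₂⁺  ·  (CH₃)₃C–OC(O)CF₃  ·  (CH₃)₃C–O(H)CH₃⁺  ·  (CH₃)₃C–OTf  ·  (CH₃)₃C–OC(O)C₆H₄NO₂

(CH₃)₃C–N₂⁺ > (CH₃)₃C–OTf > (CH₃)₃C–OClO₃ > (CH₃)₃C–O(H)CH₃⁺ > (CH₃)₃C–OC(O)CF₃ > (CH₃)₃C–OC(O)C₆H₄NO₂

Same R in every case — rank the leaving groups.
A good leaving group is a weak base: the lower the pKₐ of its conjugate acid, the more readily it departs.
(CH₃)₃C–N₂⁺ loses N₂: no meaningful conjugate acid; N₂ departs as an exceptionally stable neutral molecule
(CH₃)₃C–OTf loses OTf⁻: pKₐ(CF₃SO₃H (triflic acid)) ≈ -14
(CH₃)₃C–OClO₃ loses ClO₄⁻: pKₐ(HClO₄) ≈ -10
(CH₃)₃C–O(H)CH₃⁺ loses R'OH: pKₐ(R'OH₂⁺) ≈ -2.4
(CH₃)₃C–OC(O)CF₃ loses CF₃COO⁻: pKₐ(CF₃COOH) ≈ 0.2
(CH₃)₃C–OC(O)C₆H₄NO₂ loses p-O₂N–C₆H₄–COO⁻: pKₐ(p-nitrobenzoic acid) ≈ 3.4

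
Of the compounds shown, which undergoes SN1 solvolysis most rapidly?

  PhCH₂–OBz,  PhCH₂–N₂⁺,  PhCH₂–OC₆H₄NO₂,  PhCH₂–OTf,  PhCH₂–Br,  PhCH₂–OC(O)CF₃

PhCH₂–N₂⁺

The skeletons are identical, so relative rate is governed entirely by leaving-group ability.
Rank by basicity of the departing species: weakest base leaves most easily.
PhCH₂–N₂⁺ loses N₂: no meaningful conjugate acid; N₂ departs as an exceptionally stable neutral molecule
PhCH₂–OTf loses OTf⁻: pKₐ(CF₃SO₃H (triflic acid)) ≈ -14
PhCH₂–Br loses Br⁻: pKₐ(HBr) ≈ -9
PhCH₂–OC(O)CF₃ loses CF₃COO⁻: pKₐ(CF₃COOH) ≈ 0.2
PhCH₂–OBz loses PhCOO⁻: pKₐ(C₆H₅COOH) ≈ 4.2
PhCH₂–OC₆H₄NO₂ loses p-O₂N–C₆H₄–O⁻: pKₐ(p-nitrophenol) ≈ 7.2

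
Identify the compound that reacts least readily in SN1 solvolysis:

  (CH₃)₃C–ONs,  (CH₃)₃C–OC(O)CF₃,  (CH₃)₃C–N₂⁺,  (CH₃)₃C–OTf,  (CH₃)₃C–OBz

With the same alkyl group throughout, only the leaving group differentiates the rates.
The more stable X⁻ (or X) is on its own — i.e. the weaker a base it is — the better a leaving group it makes.
(CH₃)₃C–N₂⁺ loses N₂: no meaningful conjugate acid; N₂ departs as an exceptionally stable neutral molecule
(CH₃)₃C–OTf loses OTf⁻: pKₐ(CF₃SO₃H (triflic acid)) ≈ -14
(CH₃)₃C–ONs loses ONs⁻: pKₐ(p-O₂NC₆H₄SO₃H) ≈ -3.5
(CH₃)₃C–OC(O)CF₃ loses CF₃COO⁻: pKₐ(CF₃COOH) ≈ 0.2
(CH₃)₃C–OBz loses PhCOO⁻: pKₐ(C₆H₅COOH) ≈ 4.2

(CH₃)₃C–OBz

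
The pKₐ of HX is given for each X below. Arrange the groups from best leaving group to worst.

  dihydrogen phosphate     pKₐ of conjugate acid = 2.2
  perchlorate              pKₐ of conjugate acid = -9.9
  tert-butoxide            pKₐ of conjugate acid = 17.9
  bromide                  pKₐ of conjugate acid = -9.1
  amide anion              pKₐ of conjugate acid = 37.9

Lower conjugate-acid pKₐ ⇒ weaker base ⇒ better leaving group.
Sorting by the given values: perchlorate (-9.9), bromide (-9.1), dihydrogen phosphate (2.2), tert-butoxide (17.9), amide anion (37.9).

perchlorate > bromide > dihydrogen phosphate > tert-butoxide > amide anion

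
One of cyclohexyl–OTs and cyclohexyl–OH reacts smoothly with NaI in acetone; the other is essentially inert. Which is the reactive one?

cyclohexyl–OTs

From cyclohexyl–OH the departing group would be OH⁻ (pKₐ(H₂O) ≈ 15.7). Strong base; essentially never leaves without prior activation.
From cyclohexyl–OTs the leaving group is OTs⁻ (pKₐ(p-CH₃C₆H₄SO₃H (TsOH)) ≈ -2.8). Resonance-delocalised arenesulfonate.
(In practice cyclohexyl–OTs is made from cyclohexyl–OH by treatment with TsCl / pyridine, converting the hydroxyl into a tosylate.)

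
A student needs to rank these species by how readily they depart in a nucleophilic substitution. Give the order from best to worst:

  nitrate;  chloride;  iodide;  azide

The more stable X⁻ (or X) is on its own — i.e. the weaker a base it is — the better a leaving group it makes.
iodide: pKₐ(HI) ≈ -10 — large, highly polarisable; very weak base
chloride: pKₐ(HCl) ≈ -7
nitrate: pKₐ(HNO₃) ≈ -1.3 — resonance-delocalised over three oxygens
azide: pKₐ(HN₃) ≈ 4.7 — linear, resonance-stabilised

iodide > chloride > nitrate > azide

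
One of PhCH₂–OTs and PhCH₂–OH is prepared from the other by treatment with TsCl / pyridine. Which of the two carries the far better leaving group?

From PhCH₂–OH the departing group would be OH⁻ (pKₐ(H₂O) ≈ 15.7). Strong base; essentially never leaves without prior activation.
From PhCH₂–OTs the leaving group is OTs⁻ (pKₐ(p-CH₃C₆H₄SO₃H (TsOH)) ≈ -2.8). Resonance-delocalised arenesulfonate.
Treatment with TsCl / pyridine works by converting the hydroxyl into a tosylate, making PhCH₂–OTs enormously more reactive.

PhCH₂–OTs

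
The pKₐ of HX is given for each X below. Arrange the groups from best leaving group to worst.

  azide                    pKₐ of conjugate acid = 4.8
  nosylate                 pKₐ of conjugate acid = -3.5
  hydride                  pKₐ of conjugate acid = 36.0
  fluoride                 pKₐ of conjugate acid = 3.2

nosylate > fluoride > azide > hydride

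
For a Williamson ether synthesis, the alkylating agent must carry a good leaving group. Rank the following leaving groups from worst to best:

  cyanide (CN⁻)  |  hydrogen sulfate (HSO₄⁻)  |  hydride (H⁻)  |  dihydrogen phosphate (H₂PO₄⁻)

A good leaving group is a weak base: the lower the pKₐ of its conjugate acid, the more readily it departs.
hydrogen sulfate (HSO₄⁻): pKₐ(H₂SO₄) ≈ -3
dihydrogen phosphate (H₂PO₄⁻): pKₐ(H₃PO₄) ≈ 2.1
cyanide (CN⁻): pKₐ(HCN) ≈ 9.2
hydride (H⁻): pKₐ(H₂) ≈ 36
Reversing gives the worst-to-best order requested.

hydride (H⁻) < cyanide (CN⁻) < dihydrogen phosphate (H₂PO₄⁻) < hydrogen sulfate (HSO₄⁻)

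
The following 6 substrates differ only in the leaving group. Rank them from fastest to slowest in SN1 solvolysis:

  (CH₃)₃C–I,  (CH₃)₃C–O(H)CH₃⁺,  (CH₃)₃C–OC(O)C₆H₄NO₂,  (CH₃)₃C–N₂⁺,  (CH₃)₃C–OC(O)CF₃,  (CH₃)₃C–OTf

With the same alkyl group throughout, only the leaving group differentiates the rates.
Rank by basicity of the departing species: weakest base leaves most easily.
(CH₃)₃C–N₂⁺ loses N₂: no meaningful conjugate acid; N₂ departs as an exceptionally stable neutral molecule
(CH₃)₃C–OTf loses OTf⁻: pKₐ(CF₃SO₃H (triflic acid)) ≈ -14
(CH₃)₃C–I loses I⁻: pKₐ(HI) ≈ -10
(CH₃)₃C–O(H)CH₃⁺ loses R'OH: pKₐ(R'OH₂⁺) ≈ -2.4
(CH₃)₃C–OC(O)CF₃ loses CF₃COO⁻: pKₐ(CF₃COOH) ≈ 0.2
(CH₃)₃C–OC(O)C₆H₄NO₂ loses p-O₂N–C₆H₄–COO⁻: pKₐ(p-nitrobenzoic acid) ≈ 3.4

(CH₃)₃C–N₂⁺ > (CH₃)₃C–OTf > (CH₃)₃C–I > (CH₃)₃C–O(H)CH₃⁺ > (CH₃)₃C–OC(O)CF₃ > (CH₃)₃C–OC(O)C₆H₄NO₂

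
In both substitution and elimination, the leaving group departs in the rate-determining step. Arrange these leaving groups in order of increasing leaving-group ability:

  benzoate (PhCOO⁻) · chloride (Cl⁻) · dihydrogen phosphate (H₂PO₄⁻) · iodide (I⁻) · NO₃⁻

benzoate (PhCOO⁻) < dihydrogen phosphate (H₂PO₄⁻) < NO₃⁻ < chloride (Cl⁻) < iodide (I⁻)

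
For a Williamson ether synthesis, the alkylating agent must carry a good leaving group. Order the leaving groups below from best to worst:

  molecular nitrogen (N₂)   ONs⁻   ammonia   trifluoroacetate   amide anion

molecular nitrogen (N₂) > ONs⁻ > trifluoroacetate > ammonia > amide anion

molecular nitrogen (N₂): no meaningful conjugate acid; N₂ departs as an exceptionally stable neutral molecule
ONs⁻: pKₐ(p-O₂NC₆H₄SO₃H) ≈ -3.5
trifluoroacetate: pKₐ(CF₃COOH) ≈ 0.2
ammonia: pKₐ(NH₄⁺) ≈ 9.2
amide anion: pKₐ(NH₃) ≈ 38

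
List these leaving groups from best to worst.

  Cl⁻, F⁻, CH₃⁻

Cl⁻ > F⁻ > CH₃⁻

Cl⁻: pKₐ(HCl) ≈ -7
F⁻: pKₐ(HF) ≈ 3.2
CH₃⁻: pKₐ(CH₄) ≈ 48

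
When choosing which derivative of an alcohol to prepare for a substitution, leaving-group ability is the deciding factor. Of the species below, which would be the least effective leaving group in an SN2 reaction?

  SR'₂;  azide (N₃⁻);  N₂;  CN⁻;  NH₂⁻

NH₂⁻

The more stable X⁻ (or X) is on its own — i.e. the weaker a base it is — the better a leaving group it makes.
N₂: no meaningful conjugate acid; N₂ departs as an exceptionally stable neutral molecule
SR'₂: pKₐ(R'₂SH⁺) ≈ -7
azide (N₃⁻): pKₐ(HN₃) ≈ 4.7
CN⁻: pKₐ(HCN) ≈ 9.2
NH₂⁻: pKₐ(NH₃) ≈ 38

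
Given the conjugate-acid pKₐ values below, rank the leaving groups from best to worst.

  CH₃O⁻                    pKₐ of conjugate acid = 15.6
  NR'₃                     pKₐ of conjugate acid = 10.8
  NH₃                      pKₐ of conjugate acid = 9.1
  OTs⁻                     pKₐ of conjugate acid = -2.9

Lower conjugate-acid pKₐ ⇒ weaker base ⇒ better leaving group.
Sorting by the given values: OTs⁻ (-2.9), NH₃ (9.1), NR'₃ (10.8), CH₃O⁻ (15.6).

OTs⁻ > NH₃ > NR'₃ > CH₃O⁻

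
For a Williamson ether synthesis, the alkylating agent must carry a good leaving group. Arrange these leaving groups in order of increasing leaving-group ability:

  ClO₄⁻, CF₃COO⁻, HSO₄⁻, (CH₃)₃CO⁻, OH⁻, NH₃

A good leaving group is a weak base: the lower the pKₐ of its conjugate acid, the more readily it departs.
ClO₄⁻: pKₐ(HClO₄) ≈ -10 — extremely weak base; rarely used for safety reasons
HSO₄⁻: pKₐ(H₂SO₄) ≈ -3 — conjugate base of a strong mineral acid
CF₃COO⁻: pKₐ(CF₃COOH) ≈ 0.2
NH₃: pKₐ(NH₄⁺) ≈ 9.2 — neutral but moderately basic; leaves from R–NH₃⁺
OH⁻: pKₐ(H₂O) ≈ 15.7 — strong base; essentially never leaves without prior activation
(CH₃)₃CO⁻: pKₐ(t-BuOH) ≈ 18 — bulky, strongly basic alkoxide
The question asks for worst first, so the sequence is read in increasing leaving-group ability.

(CH₃)₃CO⁻ < OH⁻ < NH₃ < CF₃COO⁻ < HSO₄⁻ < ClO₄⁻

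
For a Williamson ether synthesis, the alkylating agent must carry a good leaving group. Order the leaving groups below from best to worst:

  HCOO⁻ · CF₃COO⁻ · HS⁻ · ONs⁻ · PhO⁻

The more stable X⁻ (or X) is on its own — i.e. the weaker a base it is — the better a leaving group it makes.
ONs⁻: pKₐ(p-O₂NC₆H₄SO₃H) ≈ -3.5
CF₃COO⁻: pKₐ(CF₃COOH) ≈ 0.2
HCOO⁻: pKₐ(HCOOH) ≈ 3.8
HS⁻: pKₐ(H₂S) ≈ 7
PhO⁻: pKₐ(C₆H₅OH (phenol)) ≈ 10

ONs⁻ > CF₃COO⁻ > HCOO⁻ > HS⁻ > PhO⁻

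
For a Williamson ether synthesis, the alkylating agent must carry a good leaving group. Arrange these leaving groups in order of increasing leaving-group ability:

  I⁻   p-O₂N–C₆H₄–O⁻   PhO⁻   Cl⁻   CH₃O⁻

Rank by basicity of the departing species: weakest base leaves most easily.
I⁻: pKₐ(HI) ≈ -10
Cl⁻: pKₐ(HCl) ≈ -7
p-O₂N–C₆H₄–O⁻: pKₐ(p-nitrophenol) ≈ 7.2
PhO⁻: pKₐ(C₆H₅OH (phenol)) ≈ 10
CH₃O⁻: pKₐ(CH₃OH) ≈ 15.5
The question asks for worst first, so the sequence is read in increasing leaving-group ability.

CH₃O⁻ < PhO⁻ < p-O₂N–C₆H₄–O⁻ < Cl⁻ < I⁻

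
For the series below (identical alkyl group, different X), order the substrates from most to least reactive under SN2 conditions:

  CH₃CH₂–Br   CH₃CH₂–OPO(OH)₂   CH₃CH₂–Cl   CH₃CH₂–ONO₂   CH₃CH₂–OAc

CH₃CH₂–Br > CH₃CH₂–Cl > CH₃CH₂–ONO₂ > CH₃CH₂–OPO(OH)₂ > CH₃CH₂–OAc

Identical carbon frameworks mean the comparison reduces to leaving-group quality.
A good leaving group is a weak base: the lower the pKₐ of its conjugate acid, the more readily it departs.
CH₃CH₂–Br loses Br⁻: pKₐ(HBr) ≈ -9
CH₃CH₂–Cl loses Cl⁻: pKₐ(HCl) ≈ -7
CH₃CH₂–ONO₂ loses NO₃⁻: pKₐ(HNO₃) ≈ -1.3
CH₃CH₂–OPO(OH)₂ loses H₂PO₄⁻: pKₐ(H₃PO₄) ≈ 2.1
CH₃CH₂–OAc loses AcO⁻: pKₐ(CH₃COOH) ≈ 4.8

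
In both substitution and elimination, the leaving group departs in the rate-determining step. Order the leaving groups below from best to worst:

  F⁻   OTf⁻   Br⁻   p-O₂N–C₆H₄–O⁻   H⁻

Leaving-group ability tracks the stability of the departed species; conjugate-acid pKₐ is the usual yardstick (lower pKₐ → better LG).
OTf⁻: pKₐ(CF₃SO₃H (triflic acid)) ≈ -14
Br⁻: pKₐ(HBr) ≈ -9
F⁻: pKₐ(HF) ≈ 3.2
p-O₂N–C₆H₄–O⁻: pKₐ(p-nitrophenol) ≈ 7.2
H⁻: pKₐ(H₂) ≈ 36

OTf⁻ > Br⁻ > F⁻ > p-O₂N–C₆H₄–O⁻ > H⁻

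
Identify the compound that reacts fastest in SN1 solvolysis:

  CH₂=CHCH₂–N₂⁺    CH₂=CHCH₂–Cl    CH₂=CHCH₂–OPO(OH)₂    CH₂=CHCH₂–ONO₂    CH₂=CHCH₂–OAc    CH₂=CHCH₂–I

CH₂=CHCH₂–N₂⁺

The skeletons are identical, so relative rate is governed entirely by leaving-group ability.
The more stable X⁻ (or X) is on its own — i.e. the weaker a base it is — the better a leaving group it makes.
CH₂=CHCH₂–N₂⁺ loses N₂: no meaningful conjugate acid; N₂ departs as an exceptionally stable neutral molecule
CH₂=CHCH₂–I loses I⁻: pKₐ(HI) ≈ -10
CH₂=CHCH₂–Cl loses Cl⁻: pKₐ(HCl) ≈ -7
CH₂=CHCH₂–ONO₂ loses NO₃⁻: pKₐ(HNO₃) ≈ -1.3
CH₂=CHCH₂–OPO(OH)₂ loses H₂PO₄⁻: pKₐ(H₃PO₄) ≈ 2.1
CH₂=CHCH₂–OAc loses AcO⁻: pKₐ(CH₃COOH) ≈ 4.8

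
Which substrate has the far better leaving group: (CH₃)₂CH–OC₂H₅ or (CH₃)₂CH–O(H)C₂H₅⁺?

From (CH₃)₂CH–OC₂H₅ the departing group would be CH₃CH₂O⁻ (pKₐ(CH₃CH₂OH) ≈ 16). Strong base; alkoxides do not leave unassisted.
From (CH₃)₂CH–O(H)C₂H₅⁺ the leaving group is R'OH (pKₐ(R'OH₂⁺) ≈ -2.4). Neutral; leaves from a protonated ether (an oxonium ion, R–O(H)R'⁺).
(In practice (CH₃)₂CH–O(H)C₂H₅⁺ is made from (CH₃)₂CH–OC₂H₅ by protonation with concentrated HBr, allowing neutral ethanol, rather than ethoxide, to depart.)

(CH₃)₂CH–O(H)C₂H₅⁺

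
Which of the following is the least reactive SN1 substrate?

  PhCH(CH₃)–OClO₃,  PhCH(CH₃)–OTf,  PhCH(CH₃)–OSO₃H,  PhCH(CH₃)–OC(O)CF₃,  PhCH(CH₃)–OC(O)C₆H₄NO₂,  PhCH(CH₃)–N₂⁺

Identical carbon frameworks mean the comparison reduces to leaving-group quality.
The more stable X⁻ (or X) is on its own — i.e. the weaker a base it is — the better a leaving group it makes.
PhCH(CH₃)–N₂⁺ loses N₂: no meaningful conjugate acid; N₂ departs as an exceptionally stable neutral molecule
PhCH(CH₃)–OTf loses OTf⁻: pKₐ(CF₃SO₃H (triflic acid)) ≈ -14
PhCH(CH₃)–OClO₃ loses ClO₄⁻: pKₐ(HClO₄) ≈ -10
PhCH(CH₃)–OSO₃H loses HSO₄⁻: pKₐ(H₂SO₄) ≈ -3
PhCH(CH₃)–OC(O)CF₃ loses CF₃COO⁻: pKₐ(CF₃COOH) ≈ 0.2
PhCH(CH₃)–OC(O)C₆H₄NO₂ loses p-O₂N–C₆H₄–COO⁻: pKₐ(p-nitrobenzoic acid) ≈ 3.4

PhCH(CH₃)–OC(O)C₆H₄NO₂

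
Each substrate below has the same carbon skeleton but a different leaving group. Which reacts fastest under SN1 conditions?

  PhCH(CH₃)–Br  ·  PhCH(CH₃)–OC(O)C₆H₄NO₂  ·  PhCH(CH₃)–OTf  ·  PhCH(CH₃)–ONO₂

PhCH(CH₃)–OTf

The skeletons are identical, so relative rate is governed entirely by leaving-group ability.
Rank by basicity of the departing species: weakest base leaves most easily.
PhCH(CH₃)–OTf loses OTf⁻: pKₐ(CF₃SO₃H (triflic acid)) ≈ -14
PhCH(CH₃)–Br loses Br⁻: pKₐ(HBr) ≈ -9
PhCH(CH₃)–ONO₂ loses NO₃⁻: pKₐ(HNO₃) ≈ -1.3
PhCH(CH₃)–OC(O)C₆H₄NO₂ loses p-O₂N–C₆H₄–COO⁻: pKₐ(p-nitrobenzoic acid) ≈ 3.4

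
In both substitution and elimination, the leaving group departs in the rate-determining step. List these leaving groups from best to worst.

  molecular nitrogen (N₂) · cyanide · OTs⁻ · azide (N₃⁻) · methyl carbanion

molecular nitrogen (N₂) > OTs⁻ > azide (N₃⁻) > cyanide > methyl carbanion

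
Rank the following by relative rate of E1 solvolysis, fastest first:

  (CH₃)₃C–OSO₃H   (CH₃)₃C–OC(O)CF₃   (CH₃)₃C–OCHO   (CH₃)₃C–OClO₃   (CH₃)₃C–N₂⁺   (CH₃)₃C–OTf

The skeletons are identical, so relative rate is governed entirely by leaving-group ability.
Leaving-group ability tracks the stability of the departed species; conjugate-acid pKₐ is the usual yardstick (lower pKₐ → better LG).
(CH₃)₃C–N₂⁺ loses N₂: no meaningful conjugate acid; N₂ departs as an exceptionally stable neutral molecule
(CH₃)₃C–OTf loses OTf⁻: pKₐ(CF₃SO₃H (triflic acid)) ≈ -14
(CH₃)₃C–OClO₃ loses ClO₄⁻: pKₐ(HClO₄) ≈ -10
(CH₃)₃C–OSO₃H loses HSO₄⁻: pKₐ(H₂SO₄) ≈ -3
(CH₃)₃C–OC(O)CF₃ loses CF₃COO⁻: pKₐ(CF₃COOH) ≈ 0.2
(CH₃)₃C–OCHO loses HCOO⁻: pKₐ(HCOOH) ≈ 3.8

(CH₃)₃C–N₂⁺ > (CH₃)₃C–OTf > (CH₃)₃C–OClO₃ > (CH₃)₃C–OSO₃H > (CH₃)₃C–OC(O)CF₃ > (CH₃)₃C–OCHO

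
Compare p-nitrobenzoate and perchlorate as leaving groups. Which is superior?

perchlorate is the better leaving group.
pKₐ(HClO₄) ≈ -10 versus pKₐ(p-nitrobenzoic acid) ≈ 3.4: perchlorate is the much weaker base.
Extremely weak base; rarely used for safety reasons.

perchlorate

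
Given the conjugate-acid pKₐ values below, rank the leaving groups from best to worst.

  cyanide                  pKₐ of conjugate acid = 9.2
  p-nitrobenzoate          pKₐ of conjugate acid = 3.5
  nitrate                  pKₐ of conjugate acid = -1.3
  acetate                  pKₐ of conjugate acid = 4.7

nitrate > p-nitrobenzoate > acetate > cyanide

Lower conjugate-acid pKₐ ⇒ weaker base ⇒ better leaving group.
Sorting by the given values: nitrate (-1.3), p-nitrobenzoate (3.5), acetate (4.7), cyanide (9.2).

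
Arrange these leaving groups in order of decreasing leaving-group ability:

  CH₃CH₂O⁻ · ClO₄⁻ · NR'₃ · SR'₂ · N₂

N₂ > ClO₄⁻ > SR'₂ > NR'₃ > CH₃CH₂O⁻

Leaving-group ability tracks the stability of the departed species; conjugate-acid pKₐ is the usual yardstick (lower pKₐ → better LG).
N₂: no meaningful conjugate acid; N₂ departs as an exceptionally stable neutral molecule
ClO₄⁻: pKₐ(HClO₄) ≈ -10
SR'₂: pKₐ(R'₂SH⁺) ≈ -7
NR'₃: pKₐ(R'₃NH⁺) ≈ 10.7
CH₃CH₂O⁻: pKₐ(CH₃CH₂OH) ≈ 16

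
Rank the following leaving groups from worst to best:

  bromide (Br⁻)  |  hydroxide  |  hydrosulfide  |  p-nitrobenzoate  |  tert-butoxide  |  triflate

tert-butoxide < hydroxide < hydrosulfide < p-nitrobenzoate < bromide (Br⁻) < triflate

triflate: pKₐ(CF₃SO₃H (triflic acid)) ≈ -14 — charge spread over three oxygens and a CF₃ group; the premier leaving group in synthesis
bromide (Br⁻): pKₐ(HBr) ≈ -9 — weak base; good leaving group
p-nitrobenzoate: pKₐ(p-nitrobenzoic acid) ≈ 3.4
hydrosulfide: pKₐ(H₂S) ≈ 7 — larger and more polarisable than the oxygen analogue
hydroxide: pKₐ(H₂O) ≈ 15.7
tert-butoxide: pKₐ(t-BuOH) ≈ 18 — bulky, strongly basic alkoxide
Listed from poorest to best leaving group as asked.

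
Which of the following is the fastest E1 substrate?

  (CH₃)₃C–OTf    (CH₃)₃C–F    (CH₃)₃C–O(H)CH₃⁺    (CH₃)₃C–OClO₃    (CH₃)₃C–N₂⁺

Identical carbon frameworks mean the comparison reduces to leaving-group quality.
The more stable X⁻ (or X) is on its own — i.e. the weaker a base it is — the better a leaving group it makes.
(CH₃)₃C–N₂⁺ loses N₂: no meaningful conjugate acid; N₂ departs as an exceptionally stable neutral molecule
(CH₃)₃C–OTf loses OTf⁻: pKₐ(CF₃SO₃H (triflic acid)) ≈ -14
(CH₃)₃C–OClO₃ loses ClO₄⁻: pKₐ(HClO₄) ≈ -10
(CH₃)₃C–O(H)CH₃⁺ loses R'OH: pKₐ(R'OH₂⁺) ≈ -2.4
(CH₃)₃C–F loses F⁻: pKₐ(HF) ≈ 3.2

(CH₃)₃C–N₂⁺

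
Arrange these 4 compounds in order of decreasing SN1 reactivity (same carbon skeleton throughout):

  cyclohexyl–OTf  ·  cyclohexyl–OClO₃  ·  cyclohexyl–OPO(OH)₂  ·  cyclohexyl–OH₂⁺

With the same alkyl group throughout, only the leaving group differentiates the rates.
A good leaving group is a weak base: the lower the pKₐ of its conjugate acid, the more readily it departs.
cyclohexyl–OTf loses OTf⁻: pKₐ(CF₃SO₃H (triflic acid)) ≈ -14
cyclohexyl–OClO₃ loses ClO₄⁻: pKₐ(HClO₄) ≈ -10
cyclohexyl–OH₂⁺ loses H₂O: pKₐ(H₃O⁺) ≈ -1.7
cyclohexyl–OPO(OH)₂ loses H₂PO₄⁻: pKₐ(H₃PO₄) ≈ 2.1

cyclohexyl–OTf > cyclohexyl–OClO₃ > cyclohexyl–OH₂⁺ > cyclohexyl–OPO(OH)₂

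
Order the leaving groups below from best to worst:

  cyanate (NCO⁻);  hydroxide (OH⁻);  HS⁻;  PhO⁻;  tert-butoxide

cyanate (NCO⁻): pKₐ(HOCN) ≈ 3.5 — resonance between N and O
HS⁻: pKₐ(H₂S) ≈ 7
PhO⁻: pKₐ(C₆H₅OH (phenol)) ≈ 10 — resonance into the ring helps, but still a poor LG
hydroxide (OH⁻): pKₐ(H₂O) ≈ 15.7 — strong base; essentially never leaves without prior activation
tert-butoxide: pKₐ(t-BuOH) ≈ 18 — bulky, strongly basic alkoxide

cyanate (NCO⁻) > HS⁻ > PhO⁻ > hydroxide (OH⁻) > tert-butoxide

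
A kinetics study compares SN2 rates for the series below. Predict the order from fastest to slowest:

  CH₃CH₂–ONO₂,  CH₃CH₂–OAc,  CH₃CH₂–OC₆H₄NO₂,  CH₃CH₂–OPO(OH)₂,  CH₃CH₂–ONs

Same R in every case — rank the leaving groups.
Rank by basicity of the departing species: weakest base leaves most easily.
CH₃CH₂–ONs loses ONs⁻: pKₐ(p-O₂NC₆H₄SO₃H) ≈ -3.5
CH₃CH₂–ONO₂ loses NO₃⁻: pKₐ(HNO₃) ≈ -1.3
CH₃CH₂–OPO(OH)₂ loses H₂PO₄⁻: pKₐ(H₃PO₄) ≈ 2.1
CH₃CH₂–OAc loses AcO⁻: pKₐ(CH₃COOH) ≈ 4.8
CH₃CH₂–OC₆H₄NO₂ loses p-O₂N–C₆H₄–O⁻: pKₐ(p-nitrophenol) ≈ 7.2

CH₃CH₂–ONs > CH₃CH₂–ONO₂ > CH₃CH₂–OPO(OH)₂ > CH₃CH₂–OAc > CH₃CH₂–OC₆H₄NO₂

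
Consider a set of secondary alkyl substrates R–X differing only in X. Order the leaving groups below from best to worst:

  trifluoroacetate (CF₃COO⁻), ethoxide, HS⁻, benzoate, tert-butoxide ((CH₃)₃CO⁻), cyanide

trifluoroacetate (CF₃COO⁻) > benzoate > HS⁻ > cyanide > ethoxide > tert-butoxide ((CH₃)₃CO⁻)

A good leaving group is a weak base: the lower the pKₐ of its conjugate acid, the more readily it departs.
trifluoroacetate (CF₃COO⁻): pKₐ(CF₃COOH) ≈ 0.2 — strongly electron-withdrawing CF₃ stabilises the carboxylate
benzoate: pKₐ(C₆H₅COOH) ≈ 4.2
HS⁻: pKₐ(H₂S) ≈ 7 — larger and more polarisable than the oxygen analogue
cyanide: pKₐ(HCN) ≈ 9.2 — sp carbon stabilises the charge somewhat, but still a poor LG
ethoxide: pKₐ(CH₃CH₂OH) ≈ 16 — strong base; alkoxides do not leave unassisted
tert-butoxide ((CH₃)₃CO⁻): pKₐ(t-BuOH) ≈ 18 — bulky, strongly basic alkoxide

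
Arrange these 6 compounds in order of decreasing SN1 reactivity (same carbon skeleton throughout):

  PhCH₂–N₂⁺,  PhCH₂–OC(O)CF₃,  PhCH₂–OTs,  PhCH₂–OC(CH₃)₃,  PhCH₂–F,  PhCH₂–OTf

The skeletons are identical, so relative rate is governed entirely by leaving-group ability.
The more stable X⁻ (or X) is on its own — i.e. the weaker a base it is — the better a leaving group it makes.
PhCH₂–N₂⁺ loses N₂: no meaningful conjugate acid; N₂ departs as an exceptionally stable neutral molecule
PhCH₂–OTf loses OTf⁻: pKₐ(CF₃SO₃H (triflic acid)) ≈ -14
PhCH₂–OTs loses OTs⁻: pKₐ(p-CH₃C₆H₄SO₃H (TsOH)) ≈ -2.8
PhCH₂–OC(O)CF₃ loses CF₃COO⁻: pKₐ(CF₃COOH) ≈ 0.2
PhCH₂–F loses F⁻: pKₐ(HF) ≈ 3.2
PhCH₂–OC(CH₃)₃ loses (CH₃)₃CO⁻: pKₐ(t-BuOH) ≈ 18

PhCH₂–N₂⁺ > PhCH₂–OTf > PhCH₂–OTs > PhCH₂–OC(O)CF₃ > PhCH₂–F > PhCH₂–OC(CH₃)₃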